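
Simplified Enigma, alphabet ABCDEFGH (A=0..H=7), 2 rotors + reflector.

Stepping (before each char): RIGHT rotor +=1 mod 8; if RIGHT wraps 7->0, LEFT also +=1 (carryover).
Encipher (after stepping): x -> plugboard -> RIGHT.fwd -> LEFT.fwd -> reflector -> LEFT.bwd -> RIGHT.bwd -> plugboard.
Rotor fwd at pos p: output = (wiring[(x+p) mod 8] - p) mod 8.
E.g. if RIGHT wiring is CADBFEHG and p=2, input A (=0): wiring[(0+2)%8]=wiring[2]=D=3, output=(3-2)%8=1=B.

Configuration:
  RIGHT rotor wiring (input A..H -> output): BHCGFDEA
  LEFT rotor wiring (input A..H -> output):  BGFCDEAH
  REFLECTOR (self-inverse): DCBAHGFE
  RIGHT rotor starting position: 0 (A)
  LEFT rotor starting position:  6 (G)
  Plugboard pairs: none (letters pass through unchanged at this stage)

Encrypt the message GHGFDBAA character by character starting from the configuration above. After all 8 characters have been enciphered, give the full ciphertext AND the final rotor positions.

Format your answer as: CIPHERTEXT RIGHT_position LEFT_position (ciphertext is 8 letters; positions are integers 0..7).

Answer: ABEHFCCB 0 7

Derivation:
Char 1 ('G'): step: R->1, L=6; G->plug->G->R->H->L->G->refl->F->L'->G->R'->A->plug->A
Char 2 ('H'): step: R->2, L=6; H->plug->H->R->F->L->E->refl->H->L'->E->R'->B->plug->B
Char 3 ('G'): step: R->3, L=6; G->plug->G->R->E->L->H->refl->E->L'->F->R'->E->plug->E
Char 4 ('F'): step: R->4, L=6; F->plug->F->R->D->L->A->refl->D->L'->C->R'->H->plug->H
Char 5 ('D'): step: R->5, L=6; D->plug->D->R->E->L->H->refl->E->L'->F->R'->F->plug->F
Char 6 ('B'): step: R->6, L=6; B->plug->B->R->C->L->D->refl->A->L'->D->R'->C->plug->C
Char 7 ('A'): step: R->7, L=6; A->plug->A->R->B->L->B->refl->C->L'->A->R'->C->plug->C
Char 8 ('A'): step: R->0, L->7 (L advanced); A->plug->A->R->B->L->C->refl->B->L'->H->R'->B->plug->B
Final: ciphertext=ABEHFCCB, RIGHT=0, LEFT=7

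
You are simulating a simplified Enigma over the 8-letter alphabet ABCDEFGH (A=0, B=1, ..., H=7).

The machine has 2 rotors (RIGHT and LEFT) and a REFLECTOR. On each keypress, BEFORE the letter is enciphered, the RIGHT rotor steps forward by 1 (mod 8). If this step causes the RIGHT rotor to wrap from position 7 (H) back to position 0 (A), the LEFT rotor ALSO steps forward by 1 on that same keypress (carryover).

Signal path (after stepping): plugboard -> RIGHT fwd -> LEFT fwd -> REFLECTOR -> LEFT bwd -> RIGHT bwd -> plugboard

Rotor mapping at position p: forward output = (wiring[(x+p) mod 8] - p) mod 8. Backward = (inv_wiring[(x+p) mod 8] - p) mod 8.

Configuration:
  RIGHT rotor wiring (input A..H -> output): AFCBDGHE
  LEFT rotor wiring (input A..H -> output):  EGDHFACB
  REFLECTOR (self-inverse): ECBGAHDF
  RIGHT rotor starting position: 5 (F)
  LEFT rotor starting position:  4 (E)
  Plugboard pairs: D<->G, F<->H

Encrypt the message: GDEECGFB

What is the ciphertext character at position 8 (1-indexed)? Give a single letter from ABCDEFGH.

Char 1 ('G'): step: R->6, L=4; G->plug->D->R->H->L->D->refl->G->L'->C->R'->C->plug->C
Char 2 ('D'): step: R->7, L=4; D->plug->G->R->H->L->D->refl->G->L'->C->R'->E->plug->E
Char 3 ('E'): step: R->0, L->5 (L advanced); E->plug->E->R->D->L->H->refl->F->L'->B->R'->D->plug->G
Char 4 ('E'): step: R->1, L=5; E->plug->E->R->F->L->G->refl->D->L'->A->R'->C->plug->C
Char 5 ('C'): step: R->2, L=5; C->plug->C->R->B->L->F->refl->H->L'->D->R'->H->plug->F
Char 6 ('G'): step: R->3, L=5; G->plug->D->R->E->L->B->refl->C->L'->G->R'->A->plug->A
Char 7 ('F'): step: R->4, L=5; F->plug->H->R->F->L->G->refl->D->L'->A->R'->D->plug->G
Char 8 ('B'): step: R->5, L=5; B->plug->B->R->C->L->E->refl->A->L'->H->R'->C->plug->C

C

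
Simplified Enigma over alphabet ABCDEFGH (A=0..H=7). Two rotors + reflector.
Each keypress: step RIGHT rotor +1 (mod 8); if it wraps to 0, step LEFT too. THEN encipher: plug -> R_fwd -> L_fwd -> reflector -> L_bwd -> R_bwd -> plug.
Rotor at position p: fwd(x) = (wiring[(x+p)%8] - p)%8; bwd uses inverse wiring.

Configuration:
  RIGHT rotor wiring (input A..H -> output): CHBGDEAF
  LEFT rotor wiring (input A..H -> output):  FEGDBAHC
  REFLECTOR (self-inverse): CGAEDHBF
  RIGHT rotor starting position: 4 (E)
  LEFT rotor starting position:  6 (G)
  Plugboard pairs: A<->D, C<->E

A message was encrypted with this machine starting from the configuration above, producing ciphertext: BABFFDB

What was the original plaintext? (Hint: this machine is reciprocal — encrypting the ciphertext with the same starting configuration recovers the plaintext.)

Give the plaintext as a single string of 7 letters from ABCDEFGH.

Char 1 ('B'): step: R->5, L=6; B->plug->B->R->D->L->G->refl->B->L'->A->R'->C->plug->E
Char 2 ('A'): step: R->6, L=6; A->plug->D->R->B->L->E->refl->D->L'->G->R'->H->plug->H
Char 3 ('B'): step: R->7, L=6; B->plug->B->R->D->L->G->refl->B->L'->A->R'->C->plug->E
Char 4 ('F'): step: R->0, L->7 (L advanced); F->plug->F->R->E->L->E->refl->D->L'->A->R'->G->plug->G
Char 5 ('F'): step: R->1, L=7; F->plug->F->R->H->L->A->refl->C->L'->F->R'->C->plug->E
Char 6 ('D'): step: R->2, L=7; D->plug->A->R->H->L->A->refl->C->L'->F->R'->H->plug->H
Char 7 ('B'): step: R->3, L=7; B->plug->B->R->A->L->D->refl->E->L'->E->R'->G->plug->G

Answer: EHEGEHG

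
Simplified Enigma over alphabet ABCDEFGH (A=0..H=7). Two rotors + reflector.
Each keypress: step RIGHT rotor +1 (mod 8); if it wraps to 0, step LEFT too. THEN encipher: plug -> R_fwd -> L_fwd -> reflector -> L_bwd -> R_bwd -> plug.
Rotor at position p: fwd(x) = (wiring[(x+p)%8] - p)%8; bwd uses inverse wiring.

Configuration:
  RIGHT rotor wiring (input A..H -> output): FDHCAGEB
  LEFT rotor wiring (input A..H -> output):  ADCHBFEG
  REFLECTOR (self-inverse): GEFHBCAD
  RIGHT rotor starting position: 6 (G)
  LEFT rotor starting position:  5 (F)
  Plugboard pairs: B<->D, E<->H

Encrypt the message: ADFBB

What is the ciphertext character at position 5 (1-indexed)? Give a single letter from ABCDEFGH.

Char 1 ('A'): step: R->7, L=5; A->plug->A->R->C->L->B->refl->E->L'->H->R'->G->plug->G
Char 2 ('D'): step: R->0, L->6 (L advanced); D->plug->B->R->D->L->F->refl->C->L'->C->R'->D->plug->B
Char 3 ('F'): step: R->1, L=6; F->plug->F->R->D->L->F->refl->C->L'->C->R'->A->plug->A
Char 4 ('B'): step: R->2, L=6; B->plug->D->R->E->L->E->refl->B->L'->F->R'->A->plug->A
Char 5 ('B'): step: R->3, L=6; B->plug->D->R->B->L->A->refl->G->L'->A->R'->G->plug->G

G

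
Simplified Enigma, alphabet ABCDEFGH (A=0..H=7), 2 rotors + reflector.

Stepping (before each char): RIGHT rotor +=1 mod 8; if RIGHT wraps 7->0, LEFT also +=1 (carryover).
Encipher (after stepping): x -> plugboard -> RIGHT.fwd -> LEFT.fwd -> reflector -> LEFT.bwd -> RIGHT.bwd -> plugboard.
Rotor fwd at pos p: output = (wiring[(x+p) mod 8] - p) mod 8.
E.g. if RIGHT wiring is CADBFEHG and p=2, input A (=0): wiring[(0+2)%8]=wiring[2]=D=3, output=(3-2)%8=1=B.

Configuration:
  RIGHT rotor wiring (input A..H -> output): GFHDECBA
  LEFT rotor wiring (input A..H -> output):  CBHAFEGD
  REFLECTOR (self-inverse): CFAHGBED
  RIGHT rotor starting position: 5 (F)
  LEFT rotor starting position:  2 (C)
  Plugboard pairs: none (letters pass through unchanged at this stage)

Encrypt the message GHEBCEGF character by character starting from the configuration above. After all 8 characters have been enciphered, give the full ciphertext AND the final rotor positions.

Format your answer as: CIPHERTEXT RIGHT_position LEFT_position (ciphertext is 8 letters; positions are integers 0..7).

Char 1 ('G'): step: R->6, L=2; G->plug->G->R->G->L->A->refl->C->L'->D->R'->A->plug->A
Char 2 ('H'): step: R->7, L=2; H->plug->H->R->C->L->D->refl->H->L'->H->R'->B->plug->B
Char 3 ('E'): step: R->0, L->3 (L advanced); E->plug->E->R->E->L->A->refl->C->L'->B->R'->G->plug->G
Char 4 ('B'): step: R->1, L=3; B->plug->B->R->G->L->G->refl->E->L'->H->R'->G->plug->G
Char 5 ('C'): step: R->2, L=3; C->plug->C->R->C->L->B->refl->F->L'->A->R'->D->plug->D
Char 6 ('E'): step: R->3, L=3; E->plug->E->R->F->L->H->refl->D->L'->D->R'->F->plug->F
Char 7 ('G'): step: R->4, L=3; G->plug->G->R->D->L->D->refl->H->L'->F->R'->C->plug->C
Char 8 ('F'): step: R->5, L=3; F->plug->F->R->C->L->B->refl->F->L'->A->R'->E->plug->E
Final: ciphertext=ABGGDFCE, RIGHT=5, LEFT=3

Answer: ABGGDFCE 5 3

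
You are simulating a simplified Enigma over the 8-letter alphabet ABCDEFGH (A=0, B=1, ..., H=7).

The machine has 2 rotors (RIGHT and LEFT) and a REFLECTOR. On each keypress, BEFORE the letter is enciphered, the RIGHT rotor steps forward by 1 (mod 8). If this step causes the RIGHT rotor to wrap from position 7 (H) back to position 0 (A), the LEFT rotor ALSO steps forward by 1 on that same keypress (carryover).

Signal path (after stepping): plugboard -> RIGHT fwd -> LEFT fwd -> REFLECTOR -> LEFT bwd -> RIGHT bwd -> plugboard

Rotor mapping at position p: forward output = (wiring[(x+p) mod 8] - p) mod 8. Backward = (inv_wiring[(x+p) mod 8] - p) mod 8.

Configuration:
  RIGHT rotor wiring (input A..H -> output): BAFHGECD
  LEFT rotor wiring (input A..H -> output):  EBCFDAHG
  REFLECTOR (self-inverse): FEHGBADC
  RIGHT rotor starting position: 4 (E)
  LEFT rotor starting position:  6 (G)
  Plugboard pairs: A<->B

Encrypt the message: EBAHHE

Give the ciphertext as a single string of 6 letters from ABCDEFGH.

Char 1 ('E'): step: R->5, L=6; E->plug->E->R->D->L->D->refl->G->L'->C->R'->G->plug->G
Char 2 ('B'): step: R->6, L=6; B->plug->A->R->E->L->E->refl->B->L'->A->R'->G->plug->G
Char 3 ('A'): step: R->7, L=6; A->plug->B->R->C->L->G->refl->D->L'->D->R'->H->plug->H
Char 4 ('H'): step: R->0, L->7 (L advanced); H->plug->H->R->D->L->D->refl->G->L'->E->R'->F->plug->F
Char 5 ('H'): step: R->1, L=7; H->plug->H->R->A->L->H->refl->C->L'->C->R'->G->plug->G
Char 6 ('E'): step: R->2, L=7; E->plug->E->R->A->L->H->refl->C->L'->C->R'->D->plug->D

Answer: GGHFGD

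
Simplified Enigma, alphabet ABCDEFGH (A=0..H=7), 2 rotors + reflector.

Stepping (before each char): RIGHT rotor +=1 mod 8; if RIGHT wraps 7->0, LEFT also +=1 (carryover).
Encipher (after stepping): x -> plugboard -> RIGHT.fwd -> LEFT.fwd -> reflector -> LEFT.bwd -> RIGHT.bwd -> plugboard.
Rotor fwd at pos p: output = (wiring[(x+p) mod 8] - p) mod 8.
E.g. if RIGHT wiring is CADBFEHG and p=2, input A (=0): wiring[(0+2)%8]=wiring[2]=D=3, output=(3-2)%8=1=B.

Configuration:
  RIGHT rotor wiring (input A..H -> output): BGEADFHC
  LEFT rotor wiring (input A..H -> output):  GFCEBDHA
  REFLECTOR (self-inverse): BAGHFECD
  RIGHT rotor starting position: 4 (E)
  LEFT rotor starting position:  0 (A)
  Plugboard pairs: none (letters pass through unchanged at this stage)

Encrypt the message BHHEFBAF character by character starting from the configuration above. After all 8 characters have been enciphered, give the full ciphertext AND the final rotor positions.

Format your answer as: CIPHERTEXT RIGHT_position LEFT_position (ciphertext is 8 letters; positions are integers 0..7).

Char 1 ('B'): step: R->5, L=0; B->plug->B->R->C->L->C->refl->G->L'->A->R'->A->plug->A
Char 2 ('H'): step: R->6, L=0; H->plug->H->R->H->L->A->refl->B->L'->E->R'->B->plug->B
Char 3 ('H'): step: R->7, L=0; H->plug->H->R->A->L->G->refl->C->L'->C->R'->B->plug->B
Char 4 ('E'): step: R->0, L->1 (L advanced); E->plug->E->R->D->L->A->refl->B->L'->B->R'->A->plug->A
Char 5 ('F'): step: R->1, L=1; F->plug->F->R->G->L->H->refl->D->L'->C->R'->D->plug->D
Char 6 ('B'): step: R->2, L=1; B->plug->B->R->G->L->H->refl->D->L'->C->R'->A->plug->A
Char 7 ('A'): step: R->3, L=1; A->plug->A->R->F->L->G->refl->C->L'->E->R'->D->plug->D
Char 8 ('F'): step: R->4, L=1; F->plug->F->R->C->L->D->refl->H->L'->G->R'->D->plug->D
Final: ciphertext=ABBADADD, RIGHT=4, LEFT=1

Answer: ABBADADD 4 1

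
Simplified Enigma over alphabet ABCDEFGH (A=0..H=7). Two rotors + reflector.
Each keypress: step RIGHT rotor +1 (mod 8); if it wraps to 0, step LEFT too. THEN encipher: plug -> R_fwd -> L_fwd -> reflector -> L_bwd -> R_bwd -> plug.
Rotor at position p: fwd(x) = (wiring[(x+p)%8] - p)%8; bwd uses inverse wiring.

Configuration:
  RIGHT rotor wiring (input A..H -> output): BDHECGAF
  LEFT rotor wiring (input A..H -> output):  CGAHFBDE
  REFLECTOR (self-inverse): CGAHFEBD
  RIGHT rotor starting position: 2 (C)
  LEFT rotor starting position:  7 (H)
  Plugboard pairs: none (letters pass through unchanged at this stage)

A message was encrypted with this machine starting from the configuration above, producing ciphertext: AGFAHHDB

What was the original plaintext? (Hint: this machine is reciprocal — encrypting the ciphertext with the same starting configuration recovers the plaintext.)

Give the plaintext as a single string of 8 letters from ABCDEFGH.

Answer: EEAEBAEC

Derivation:
Char 1 ('A'): step: R->3, L=7; A->plug->A->R->B->L->D->refl->H->L'->C->R'->E->plug->E
Char 2 ('G'): step: R->4, L=7; G->plug->G->R->D->L->B->refl->G->L'->F->R'->E->plug->E
Char 3 ('F'): step: R->5, L=7; F->plug->F->R->C->L->H->refl->D->L'->B->R'->A->plug->A
Char 4 ('A'): step: R->6, L=7; A->plug->A->R->C->L->H->refl->D->L'->B->R'->E->plug->E
Char 5 ('H'): step: R->7, L=7; H->plug->H->R->B->L->D->refl->H->L'->C->R'->B->plug->B
Char 6 ('H'): step: R->0, L->0 (L advanced); H->plug->H->R->F->L->B->refl->G->L'->B->R'->A->plug->A
Char 7 ('D'): step: R->1, L=0; D->plug->D->R->B->L->G->refl->B->L'->F->R'->E->plug->E
Char 8 ('B'): step: R->2, L=0; B->plug->B->R->C->L->A->refl->C->L'->A->R'->C->plug->C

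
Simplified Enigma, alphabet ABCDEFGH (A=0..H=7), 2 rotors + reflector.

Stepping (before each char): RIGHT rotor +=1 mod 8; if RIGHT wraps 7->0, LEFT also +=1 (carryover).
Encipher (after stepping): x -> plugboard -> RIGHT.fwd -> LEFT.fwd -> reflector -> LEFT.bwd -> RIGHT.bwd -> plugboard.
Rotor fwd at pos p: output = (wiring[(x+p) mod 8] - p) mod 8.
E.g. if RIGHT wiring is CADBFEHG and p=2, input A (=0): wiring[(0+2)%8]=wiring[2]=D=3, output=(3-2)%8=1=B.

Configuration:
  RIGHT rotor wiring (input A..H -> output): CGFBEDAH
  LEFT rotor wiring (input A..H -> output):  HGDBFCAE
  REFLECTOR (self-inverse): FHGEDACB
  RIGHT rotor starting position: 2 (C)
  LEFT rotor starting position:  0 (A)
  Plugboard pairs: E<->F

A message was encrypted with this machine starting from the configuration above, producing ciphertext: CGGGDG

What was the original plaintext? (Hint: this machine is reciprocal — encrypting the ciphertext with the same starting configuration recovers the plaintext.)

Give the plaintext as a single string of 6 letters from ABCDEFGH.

Answer: GHACGA

Derivation:
Char 1 ('C'): step: R->3, L=0; C->plug->C->R->A->L->H->refl->B->L'->D->R'->G->plug->G
Char 2 ('G'): step: R->4, L=0; G->plug->G->R->B->L->G->refl->C->L'->F->R'->H->plug->H
Char 3 ('G'): step: R->5, L=0; G->plug->G->R->E->L->F->refl->A->L'->G->R'->A->plug->A
Char 4 ('G'): step: R->6, L=0; G->plug->G->R->G->L->A->refl->F->L'->E->R'->C->plug->C
Char 5 ('D'): step: R->7, L=0; D->plug->D->R->G->L->A->refl->F->L'->E->R'->G->plug->G
Char 6 ('G'): step: R->0, L->1 (L advanced); G->plug->G->R->A->L->F->refl->A->L'->C->R'->A->plug->A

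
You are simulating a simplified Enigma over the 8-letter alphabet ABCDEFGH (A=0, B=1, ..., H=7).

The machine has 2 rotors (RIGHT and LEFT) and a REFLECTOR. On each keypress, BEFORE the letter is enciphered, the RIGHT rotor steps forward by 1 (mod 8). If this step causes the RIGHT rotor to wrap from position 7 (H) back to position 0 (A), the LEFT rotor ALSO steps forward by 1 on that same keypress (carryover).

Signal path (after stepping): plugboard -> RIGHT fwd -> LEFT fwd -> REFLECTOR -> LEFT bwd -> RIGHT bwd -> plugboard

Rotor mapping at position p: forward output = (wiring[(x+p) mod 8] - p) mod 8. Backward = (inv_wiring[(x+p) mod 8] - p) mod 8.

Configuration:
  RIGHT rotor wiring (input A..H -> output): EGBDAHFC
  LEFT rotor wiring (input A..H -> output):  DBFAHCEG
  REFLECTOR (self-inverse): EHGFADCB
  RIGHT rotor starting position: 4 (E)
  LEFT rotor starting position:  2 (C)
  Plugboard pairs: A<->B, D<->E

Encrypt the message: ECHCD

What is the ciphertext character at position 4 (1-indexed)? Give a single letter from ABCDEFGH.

Char 1 ('E'): step: R->5, L=2; E->plug->D->R->H->L->H->refl->B->L'->G->R'->G->plug->G
Char 2 ('C'): step: R->6, L=2; C->plug->C->R->G->L->B->refl->H->L'->H->R'->A->plug->B
Char 3 ('H'): step: R->7, L=2; H->plug->H->R->G->L->B->refl->H->L'->H->R'->C->plug->C
Char 4 ('C'): step: R->0, L->3 (L advanced); C->plug->C->R->B->L->E->refl->A->L'->F->R'->G->plug->G

G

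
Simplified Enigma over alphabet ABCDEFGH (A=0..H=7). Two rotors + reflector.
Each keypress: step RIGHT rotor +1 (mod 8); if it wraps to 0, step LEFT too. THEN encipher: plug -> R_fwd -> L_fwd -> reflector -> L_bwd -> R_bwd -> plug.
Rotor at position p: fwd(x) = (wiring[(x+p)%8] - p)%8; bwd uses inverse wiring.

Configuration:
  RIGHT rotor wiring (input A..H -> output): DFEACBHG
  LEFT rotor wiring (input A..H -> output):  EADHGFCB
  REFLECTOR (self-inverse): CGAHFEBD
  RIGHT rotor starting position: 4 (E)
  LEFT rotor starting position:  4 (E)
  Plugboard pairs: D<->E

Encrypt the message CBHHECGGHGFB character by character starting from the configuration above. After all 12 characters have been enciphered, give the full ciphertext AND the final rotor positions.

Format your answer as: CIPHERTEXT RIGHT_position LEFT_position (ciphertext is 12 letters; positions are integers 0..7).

Answer: BGBEHBHAFHBD 0 6

Derivation:
Char 1 ('C'): step: R->5, L=4; C->plug->C->R->B->L->B->refl->G->L'->C->R'->B->plug->B
Char 2 ('B'): step: R->6, L=4; B->plug->B->R->A->L->C->refl->A->L'->E->R'->G->plug->G
Char 3 ('H'): step: R->7, L=4; H->plug->H->R->A->L->C->refl->A->L'->E->R'->B->plug->B
Char 4 ('H'): step: R->0, L->5 (L advanced); H->plug->H->R->G->L->C->refl->A->L'->A->R'->D->plug->E
Char 5 ('E'): step: R->1, L=5; E->plug->D->R->B->L->F->refl->E->L'->C->R'->H->plug->H
Char 6 ('C'): step: R->2, L=5; C->plug->C->R->A->L->A->refl->C->L'->G->R'->B->plug->B
Char 7 ('G'): step: R->3, L=5; G->plug->G->R->C->L->E->refl->F->L'->B->R'->H->plug->H
Char 8 ('G'): step: R->4, L=5; G->plug->G->R->A->L->A->refl->C->L'->G->R'->A->plug->A
Char 9 ('H'): step: R->5, L=5; H->plug->H->R->F->L->G->refl->B->L'->H->R'->F->plug->F
Char 10 ('G'): step: R->6, L=5; G->plug->G->R->E->L->D->refl->H->L'->D->R'->H->plug->H
Char 11 ('F'): step: R->7, L=5; F->plug->F->R->D->L->H->refl->D->L'->E->R'->B->plug->B
Char 12 ('B'): step: R->0, L->6 (L advanced); B->plug->B->R->F->L->B->refl->G->L'->C->R'->E->plug->D
Final: ciphertext=BGBEHBHAFHBD, RIGHT=0, LEFT=6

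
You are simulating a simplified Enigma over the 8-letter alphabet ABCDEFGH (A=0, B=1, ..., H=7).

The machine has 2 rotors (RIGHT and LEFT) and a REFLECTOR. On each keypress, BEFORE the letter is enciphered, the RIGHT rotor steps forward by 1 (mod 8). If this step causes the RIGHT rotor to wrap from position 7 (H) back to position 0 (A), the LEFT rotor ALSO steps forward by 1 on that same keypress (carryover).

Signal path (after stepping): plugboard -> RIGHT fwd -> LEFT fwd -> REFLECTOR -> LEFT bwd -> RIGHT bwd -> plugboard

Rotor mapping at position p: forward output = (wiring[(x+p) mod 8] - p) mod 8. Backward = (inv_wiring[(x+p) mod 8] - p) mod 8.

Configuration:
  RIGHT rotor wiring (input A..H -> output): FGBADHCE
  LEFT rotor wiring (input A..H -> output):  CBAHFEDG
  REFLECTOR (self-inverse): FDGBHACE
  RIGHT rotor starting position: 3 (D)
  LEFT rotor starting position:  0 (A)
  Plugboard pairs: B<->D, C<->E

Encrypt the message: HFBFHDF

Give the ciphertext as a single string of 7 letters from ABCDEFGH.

Answer: FAEBFCB

Derivation:
Char 1 ('H'): step: R->4, L=0; H->plug->H->R->E->L->F->refl->A->L'->C->R'->F->plug->F
Char 2 ('F'): step: R->5, L=0; F->plug->F->R->E->L->F->refl->A->L'->C->R'->A->plug->A
Char 3 ('B'): step: R->6, L=0; B->plug->D->R->A->L->C->refl->G->L'->H->R'->C->plug->E
Char 4 ('F'): step: R->7, L=0; F->plug->F->R->E->L->F->refl->A->L'->C->R'->D->plug->B
Char 5 ('H'): step: R->0, L->1 (L advanced); H->plug->H->R->E->L->D->refl->B->L'->H->R'->F->plug->F
Char 6 ('D'): step: R->1, L=1; D->plug->B->R->A->L->A->refl->F->L'->G->R'->E->plug->C
Char 7 ('F'): step: R->2, L=1; F->plug->F->R->C->L->G->refl->C->L'->F->R'->D->plug->B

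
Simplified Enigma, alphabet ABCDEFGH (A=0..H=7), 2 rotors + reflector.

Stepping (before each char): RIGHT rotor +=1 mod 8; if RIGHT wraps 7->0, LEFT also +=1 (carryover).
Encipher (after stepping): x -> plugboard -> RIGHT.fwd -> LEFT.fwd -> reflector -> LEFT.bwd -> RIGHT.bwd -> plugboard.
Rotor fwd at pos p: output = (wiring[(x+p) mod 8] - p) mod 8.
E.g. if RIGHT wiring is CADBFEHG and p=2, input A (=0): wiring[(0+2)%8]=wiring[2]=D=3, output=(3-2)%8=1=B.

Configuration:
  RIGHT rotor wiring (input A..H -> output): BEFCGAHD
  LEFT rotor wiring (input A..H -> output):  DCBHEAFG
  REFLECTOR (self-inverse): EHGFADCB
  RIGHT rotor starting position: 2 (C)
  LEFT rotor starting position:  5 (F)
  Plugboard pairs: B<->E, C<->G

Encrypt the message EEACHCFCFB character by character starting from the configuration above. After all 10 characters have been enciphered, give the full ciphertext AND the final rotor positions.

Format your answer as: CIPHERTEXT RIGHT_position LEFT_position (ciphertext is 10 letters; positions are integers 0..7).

Char 1 ('E'): step: R->3, L=5; E->plug->B->R->D->L->G->refl->C->L'->G->R'->F->plug->F
Char 2 ('E'): step: R->4, L=5; E->plug->B->R->E->L->F->refl->D->L'->A->R'->F->plug->F
Char 3 ('A'): step: R->5, L=5; A->plug->A->R->D->L->G->refl->C->L'->G->R'->C->plug->G
Char 4 ('C'): step: R->6, L=5; C->plug->G->R->A->L->D->refl->F->L'->E->R'->F->plug->F
Char 5 ('H'): step: R->7, L=5; H->plug->H->R->A->L->D->refl->F->L'->E->R'->A->plug->A
Char 6 ('C'): step: R->0, L->6 (L advanced); C->plug->G->R->H->L->C->refl->G->L'->G->R'->E->plug->B
Char 7 ('F'): step: R->1, L=6; F->plug->F->R->G->L->G->refl->C->L'->H->R'->E->plug->B
Char 8 ('C'): step: R->2, L=6; C->plug->G->R->H->L->C->refl->G->L'->G->R'->D->plug->D
Char 9 ('F'): step: R->3, L=6; F->plug->F->R->G->L->G->refl->C->L'->H->R'->A->plug->A
Char 10 ('B'): step: R->4, L=6; B->plug->E->R->F->L->B->refl->H->L'->A->R'->F->plug->F
Final: ciphertext=FFGFABBDAF, RIGHT=4, LEFT=6

Answer: FFGFABBDAF 4 6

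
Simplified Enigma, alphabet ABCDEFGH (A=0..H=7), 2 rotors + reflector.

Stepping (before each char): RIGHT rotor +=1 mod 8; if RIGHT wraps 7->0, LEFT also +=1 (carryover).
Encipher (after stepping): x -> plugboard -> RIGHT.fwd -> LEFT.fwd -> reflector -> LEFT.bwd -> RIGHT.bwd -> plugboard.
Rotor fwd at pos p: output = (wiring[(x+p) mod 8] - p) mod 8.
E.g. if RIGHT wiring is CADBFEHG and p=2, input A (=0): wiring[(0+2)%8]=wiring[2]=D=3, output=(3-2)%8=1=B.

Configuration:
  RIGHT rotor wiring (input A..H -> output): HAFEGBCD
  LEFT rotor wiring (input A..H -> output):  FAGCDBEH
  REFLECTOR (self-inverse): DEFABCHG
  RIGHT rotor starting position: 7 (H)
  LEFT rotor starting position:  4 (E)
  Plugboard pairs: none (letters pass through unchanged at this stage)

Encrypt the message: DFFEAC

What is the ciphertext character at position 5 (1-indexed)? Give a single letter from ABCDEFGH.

Char 1 ('D'): step: R->0, L->5 (L advanced); D->plug->D->R->E->L->D->refl->A->L'->D->R'->H->plug->H
Char 2 ('F'): step: R->1, L=5; F->plug->F->R->B->L->H->refl->G->L'->H->R'->A->plug->A
Char 3 ('F'): step: R->2, L=5; F->plug->F->R->B->L->H->refl->G->L'->H->R'->D->plug->D
Char 4 ('E'): step: R->3, L=5; E->plug->E->R->A->L->E->refl->B->L'->F->R'->G->plug->G
Char 5 ('A'): step: R->4, L=5; A->plug->A->R->C->L->C->refl->F->L'->G->R'->C->plug->C

C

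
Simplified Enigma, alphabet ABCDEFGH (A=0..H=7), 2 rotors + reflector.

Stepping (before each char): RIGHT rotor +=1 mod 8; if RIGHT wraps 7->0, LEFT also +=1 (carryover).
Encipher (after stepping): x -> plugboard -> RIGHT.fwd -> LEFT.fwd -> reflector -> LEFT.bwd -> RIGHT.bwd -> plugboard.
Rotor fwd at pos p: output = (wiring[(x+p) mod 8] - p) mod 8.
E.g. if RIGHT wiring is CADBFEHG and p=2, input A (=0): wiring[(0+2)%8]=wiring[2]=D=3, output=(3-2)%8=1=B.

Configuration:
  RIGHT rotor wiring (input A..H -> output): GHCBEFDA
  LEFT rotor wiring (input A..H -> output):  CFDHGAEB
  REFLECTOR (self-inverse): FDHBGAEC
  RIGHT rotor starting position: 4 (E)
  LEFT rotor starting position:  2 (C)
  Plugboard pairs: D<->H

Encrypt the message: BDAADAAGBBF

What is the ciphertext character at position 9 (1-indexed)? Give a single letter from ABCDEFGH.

Char 1 ('B'): step: R->5, L=2; B->plug->B->R->G->L->A->refl->F->L'->B->R'->D->plug->H
Char 2 ('D'): step: R->6, L=2; D->plug->H->R->H->L->D->refl->B->L'->A->R'->C->plug->C
Char 3 ('A'): step: R->7, L=2; A->plug->A->R->B->L->F->refl->A->L'->G->R'->G->plug->G
Char 4 ('A'): step: R->0, L->3 (L advanced); A->plug->A->R->G->L->C->refl->H->L'->F->R'->F->plug->F
Char 5 ('D'): step: R->1, L=3; D->plug->H->R->F->L->H->refl->C->L'->G->R'->A->plug->A
Char 6 ('A'): step: R->2, L=3; A->plug->A->R->A->L->E->refl->G->L'->E->R'->G->plug->G
Char 7 ('A'): step: R->3, L=3; A->plug->A->R->G->L->C->refl->H->L'->F->R'->E->plug->E
Char 8 ('G'): step: R->4, L=3; G->plug->G->R->G->L->C->refl->H->L'->F->R'->H->plug->D
Char 9 ('B'): step: R->5, L=3; B->plug->B->R->G->L->C->refl->H->L'->F->R'->F->plug->F

F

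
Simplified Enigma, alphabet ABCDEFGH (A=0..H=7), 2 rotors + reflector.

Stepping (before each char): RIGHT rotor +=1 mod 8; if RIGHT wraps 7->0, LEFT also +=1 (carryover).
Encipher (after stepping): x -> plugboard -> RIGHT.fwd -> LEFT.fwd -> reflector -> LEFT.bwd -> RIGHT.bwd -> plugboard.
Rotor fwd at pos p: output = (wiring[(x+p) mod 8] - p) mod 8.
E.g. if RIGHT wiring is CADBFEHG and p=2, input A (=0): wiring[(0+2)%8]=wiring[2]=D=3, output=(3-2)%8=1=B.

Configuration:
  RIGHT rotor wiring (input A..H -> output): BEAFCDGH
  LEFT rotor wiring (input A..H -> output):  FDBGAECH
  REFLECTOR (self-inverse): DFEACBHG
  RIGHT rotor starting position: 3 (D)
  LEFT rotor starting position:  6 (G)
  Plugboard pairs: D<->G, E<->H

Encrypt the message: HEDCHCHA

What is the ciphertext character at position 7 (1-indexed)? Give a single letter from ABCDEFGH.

Char 1 ('H'): step: R->4, L=6; H->plug->E->R->F->L->A->refl->D->L'->E->R'->G->plug->D
Char 2 ('E'): step: R->5, L=6; E->plug->H->R->F->L->A->refl->D->L'->E->R'->D->plug->G
Char 3 ('D'): step: R->6, L=6; D->plug->G->R->E->L->D->refl->A->L'->F->R'->H->plug->E
Char 4 ('C'): step: R->7, L=6; C->plug->C->R->F->L->A->refl->D->L'->E->R'->G->plug->D
Char 5 ('H'): step: R->0, L->7 (L advanced); H->plug->E->R->C->L->E->refl->C->L'->D->R'->F->plug->F
Char 6 ('C'): step: R->1, L=7; C->plug->C->R->E->L->H->refl->G->L'->B->R'->D->plug->G
Char 7 ('H'): step: R->2, L=7; H->plug->E->R->E->L->H->refl->G->L'->B->R'->D->plug->G

G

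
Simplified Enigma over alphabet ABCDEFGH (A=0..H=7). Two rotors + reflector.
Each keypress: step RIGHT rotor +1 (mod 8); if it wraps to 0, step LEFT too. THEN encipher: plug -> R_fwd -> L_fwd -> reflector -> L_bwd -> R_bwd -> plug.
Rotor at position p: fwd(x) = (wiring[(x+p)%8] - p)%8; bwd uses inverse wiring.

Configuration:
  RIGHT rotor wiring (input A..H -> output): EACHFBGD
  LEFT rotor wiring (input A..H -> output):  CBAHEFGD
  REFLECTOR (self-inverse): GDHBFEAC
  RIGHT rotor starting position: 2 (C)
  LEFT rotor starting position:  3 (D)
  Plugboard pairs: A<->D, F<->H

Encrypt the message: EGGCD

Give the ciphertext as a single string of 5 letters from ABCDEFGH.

Char 1 ('E'): step: R->3, L=3; E->plug->E->R->A->L->E->refl->F->L'->H->R'->H->plug->F
Char 2 ('G'): step: R->4, L=3; G->plug->G->R->G->L->G->refl->A->L'->E->R'->F->plug->H
Char 3 ('G'): step: R->5, L=3; G->plug->G->R->C->L->C->refl->H->L'->F->R'->F->plug->H
Char 4 ('C'): step: R->6, L=3; C->plug->C->R->G->L->G->refl->A->L'->E->R'->E->plug->E
Char 5 ('D'): step: R->7, L=3; D->plug->A->R->E->L->A->refl->G->L'->G->R'->F->plug->H

Answer: FHHEH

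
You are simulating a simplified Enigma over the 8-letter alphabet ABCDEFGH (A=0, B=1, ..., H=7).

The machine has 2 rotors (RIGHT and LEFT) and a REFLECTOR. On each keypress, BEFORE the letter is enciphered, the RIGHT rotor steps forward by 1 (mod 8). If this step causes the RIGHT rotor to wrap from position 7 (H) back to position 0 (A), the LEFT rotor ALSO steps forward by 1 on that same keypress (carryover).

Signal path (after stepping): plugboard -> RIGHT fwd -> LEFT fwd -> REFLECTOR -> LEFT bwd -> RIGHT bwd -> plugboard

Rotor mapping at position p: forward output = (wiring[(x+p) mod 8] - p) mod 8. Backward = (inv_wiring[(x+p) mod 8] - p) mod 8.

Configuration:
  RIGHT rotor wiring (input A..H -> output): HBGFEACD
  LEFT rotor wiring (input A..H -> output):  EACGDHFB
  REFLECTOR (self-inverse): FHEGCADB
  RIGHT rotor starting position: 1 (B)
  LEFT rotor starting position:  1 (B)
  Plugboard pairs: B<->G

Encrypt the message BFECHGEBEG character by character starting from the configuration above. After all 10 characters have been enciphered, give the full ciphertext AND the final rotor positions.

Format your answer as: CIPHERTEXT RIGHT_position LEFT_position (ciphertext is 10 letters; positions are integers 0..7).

Answer: GDFDBBAGGB 3 2

Derivation:
Char 1 ('B'): step: R->2, L=1; B->plug->G->R->F->L->E->refl->C->L'->D->R'->B->plug->G
Char 2 ('F'): step: R->3, L=1; F->plug->F->R->E->L->G->refl->D->L'->H->R'->D->plug->D
Char 3 ('E'): step: R->4, L=1; E->plug->E->R->D->L->C->refl->E->L'->F->R'->F->plug->F
Char 4 ('C'): step: R->5, L=1; C->plug->C->R->G->L->A->refl->F->L'->C->R'->D->plug->D
Char 5 ('H'): step: R->6, L=1; H->plug->H->R->C->L->F->refl->A->L'->G->R'->G->plug->B
Char 6 ('G'): step: R->7, L=1; G->plug->B->R->A->L->H->refl->B->L'->B->R'->G->plug->B
Char 7 ('E'): step: R->0, L->2 (L advanced); E->plug->E->R->E->L->D->refl->G->L'->H->R'->A->plug->A
Char 8 ('B'): step: R->1, L=2; B->plug->G->R->C->L->B->refl->H->L'->F->R'->B->plug->G
Char 9 ('E'): step: R->2, L=2; E->plug->E->R->A->L->A->refl->F->L'->D->R'->B->plug->G
Char 10 ('G'): step: R->3, L=2; G->plug->B->R->B->L->E->refl->C->L'->G->R'->G->plug->B
Final: ciphertext=GDFDBBAGGB, RIGHT=3, LEFT=2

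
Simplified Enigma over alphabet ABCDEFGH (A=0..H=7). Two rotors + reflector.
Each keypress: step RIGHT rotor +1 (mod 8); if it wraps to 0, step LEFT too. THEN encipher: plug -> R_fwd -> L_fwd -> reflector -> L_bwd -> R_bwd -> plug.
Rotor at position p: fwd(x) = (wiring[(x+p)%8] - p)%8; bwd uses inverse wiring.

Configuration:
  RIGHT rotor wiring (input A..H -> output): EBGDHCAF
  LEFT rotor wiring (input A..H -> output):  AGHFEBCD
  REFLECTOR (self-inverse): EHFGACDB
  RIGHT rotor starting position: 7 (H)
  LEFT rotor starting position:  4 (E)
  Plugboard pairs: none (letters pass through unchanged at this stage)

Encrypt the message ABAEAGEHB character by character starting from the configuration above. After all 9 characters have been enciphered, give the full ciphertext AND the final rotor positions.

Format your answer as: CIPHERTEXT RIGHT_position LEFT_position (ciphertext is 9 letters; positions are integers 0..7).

Char 1 ('A'): step: R->0, L->5 (L advanced); A->plug->A->R->E->L->B->refl->H->L'->H->R'->E->plug->E
Char 2 ('B'): step: R->1, L=5; B->plug->B->R->F->L->C->refl->F->L'->B->R'->E->plug->E
Char 3 ('A'): step: R->2, L=5; A->plug->A->R->E->L->B->refl->H->L'->H->R'->H->plug->H
Char 4 ('E'): step: R->3, L=5; E->plug->E->R->C->L->G->refl->D->L'->D->R'->H->plug->H
Char 5 ('A'): step: R->4, L=5; A->plug->A->R->D->L->D->refl->G->L'->C->R'->G->plug->G
Char 6 ('G'): step: R->5, L=5; G->plug->G->R->G->L->A->refl->E->L'->A->R'->C->plug->C
Char 7 ('E'): step: R->6, L=5; E->plug->E->R->A->L->E->refl->A->L'->G->R'->C->plug->C
Char 8 ('H'): step: R->7, L=5; H->plug->H->R->B->L->F->refl->C->L'->F->R'->B->plug->B
Char 9 ('B'): step: R->0, L->6 (L advanced); B->plug->B->R->B->L->F->refl->C->L'->C->R'->F->plug->F
Final: ciphertext=EEHHGCCBF, RIGHT=0, LEFT=6

Answer: EEHHGCCBF 0 6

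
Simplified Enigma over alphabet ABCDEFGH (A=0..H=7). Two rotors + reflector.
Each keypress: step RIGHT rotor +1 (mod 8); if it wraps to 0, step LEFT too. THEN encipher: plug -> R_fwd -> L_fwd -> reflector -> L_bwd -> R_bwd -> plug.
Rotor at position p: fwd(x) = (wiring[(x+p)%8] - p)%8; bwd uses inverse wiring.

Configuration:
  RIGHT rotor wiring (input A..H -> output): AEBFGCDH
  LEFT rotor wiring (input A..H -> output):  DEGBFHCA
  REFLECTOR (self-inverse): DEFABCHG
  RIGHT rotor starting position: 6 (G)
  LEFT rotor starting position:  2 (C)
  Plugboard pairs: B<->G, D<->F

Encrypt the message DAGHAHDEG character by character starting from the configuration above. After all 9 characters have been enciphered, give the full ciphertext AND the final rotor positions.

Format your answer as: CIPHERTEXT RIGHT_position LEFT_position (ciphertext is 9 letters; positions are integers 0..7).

Answer: BBABHEHBH 7 3

Derivation:
Char 1 ('D'): step: R->7, L=2; D->plug->F->R->H->L->C->refl->F->L'->D->R'->G->plug->B
Char 2 ('A'): step: R->0, L->3 (L advanced); A->plug->A->R->A->L->G->refl->H->L'->D->R'->G->plug->B
Char 3 ('G'): step: R->1, L=3; G->plug->B->R->A->L->G->refl->H->L'->D->R'->A->plug->A
Char 4 ('H'): step: R->2, L=3; H->plug->H->R->C->L->E->refl->B->L'->G->R'->G->plug->B
Char 5 ('A'): step: R->3, L=3; A->plug->A->R->C->L->E->refl->B->L'->G->R'->H->plug->H
Char 6 ('H'): step: R->4, L=3; H->plug->H->R->B->L->C->refl->F->L'->E->R'->E->plug->E
Char 7 ('D'): step: R->5, L=3; D->plug->F->R->E->L->F->refl->C->L'->B->R'->H->plug->H
Char 8 ('E'): step: R->6, L=3; E->plug->E->R->D->L->H->refl->G->L'->A->R'->G->plug->B
Char 9 ('G'): step: R->7, L=3; G->plug->B->R->B->L->C->refl->F->L'->E->R'->H->plug->H
Final: ciphertext=BBABHEHBH, RIGHT=7, LEFT=3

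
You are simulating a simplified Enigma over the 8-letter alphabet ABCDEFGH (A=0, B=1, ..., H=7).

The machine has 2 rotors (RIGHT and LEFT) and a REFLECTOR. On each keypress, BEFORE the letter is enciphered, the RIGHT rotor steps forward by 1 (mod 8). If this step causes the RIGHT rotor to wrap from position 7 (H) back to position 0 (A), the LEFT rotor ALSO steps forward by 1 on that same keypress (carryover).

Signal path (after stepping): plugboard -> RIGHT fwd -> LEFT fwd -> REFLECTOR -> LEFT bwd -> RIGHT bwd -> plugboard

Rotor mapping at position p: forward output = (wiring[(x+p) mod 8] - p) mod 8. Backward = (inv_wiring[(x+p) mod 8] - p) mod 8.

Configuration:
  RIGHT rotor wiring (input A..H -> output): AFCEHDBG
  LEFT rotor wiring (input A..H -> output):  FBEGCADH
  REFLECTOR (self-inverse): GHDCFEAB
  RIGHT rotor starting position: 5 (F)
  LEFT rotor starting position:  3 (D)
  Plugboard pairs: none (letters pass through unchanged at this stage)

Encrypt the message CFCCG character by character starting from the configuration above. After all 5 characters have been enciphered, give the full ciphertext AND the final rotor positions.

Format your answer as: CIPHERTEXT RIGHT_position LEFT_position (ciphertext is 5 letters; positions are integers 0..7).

Answer: EEDHA 2 4

Derivation:
Char 1 ('C'): step: R->6, L=3; C->plug->C->R->C->L->F->refl->E->L'->E->R'->E->plug->E
Char 2 ('F'): step: R->7, L=3; F->plug->F->R->A->L->D->refl->C->L'->F->R'->E->plug->E
Char 3 ('C'): step: R->0, L->4 (L advanced); C->plug->C->R->C->L->H->refl->B->L'->E->R'->D->plug->D
Char 4 ('C'): step: R->1, L=4; C->plug->C->R->D->L->D->refl->C->L'->H->R'->H->plug->H
Char 5 ('G'): step: R->2, L=4; G->plug->G->R->G->L->A->refl->G->L'->A->R'->A->plug->A
Final: ciphertext=EEDHA, RIGHT=2, LEFT=4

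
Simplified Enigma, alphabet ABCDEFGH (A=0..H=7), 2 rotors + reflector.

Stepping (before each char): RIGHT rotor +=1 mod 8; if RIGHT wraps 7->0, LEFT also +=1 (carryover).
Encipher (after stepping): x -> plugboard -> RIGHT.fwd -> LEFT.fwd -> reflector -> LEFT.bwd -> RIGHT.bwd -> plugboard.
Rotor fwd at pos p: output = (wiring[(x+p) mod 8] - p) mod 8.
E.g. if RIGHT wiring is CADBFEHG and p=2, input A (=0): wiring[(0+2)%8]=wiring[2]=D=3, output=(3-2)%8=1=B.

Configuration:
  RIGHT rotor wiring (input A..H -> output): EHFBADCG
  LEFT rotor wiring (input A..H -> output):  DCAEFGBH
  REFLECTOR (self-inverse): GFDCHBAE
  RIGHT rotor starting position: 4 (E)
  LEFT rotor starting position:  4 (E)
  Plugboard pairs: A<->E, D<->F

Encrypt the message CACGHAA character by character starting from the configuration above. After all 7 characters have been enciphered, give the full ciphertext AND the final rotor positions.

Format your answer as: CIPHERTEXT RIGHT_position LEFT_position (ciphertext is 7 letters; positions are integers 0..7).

Answer: HHACFDF 3 5

Derivation:
Char 1 ('C'): step: R->5, L=4; C->plug->C->R->B->L->C->refl->D->L'->D->R'->H->plug->H
Char 2 ('A'): step: R->6, L=4; A->plug->E->R->H->L->A->refl->G->L'->F->R'->H->plug->H
Char 3 ('C'): step: R->7, L=4; C->plug->C->R->A->L->B->refl->F->L'->C->R'->E->plug->A
Char 4 ('G'): step: R->0, L->5 (L advanced); G->plug->G->R->C->L->C->refl->D->L'->F->R'->C->plug->C
Char 5 ('H'): step: R->1, L=5; H->plug->H->R->D->L->G->refl->A->L'->H->R'->D->plug->F
Char 6 ('A'): step: R->2, L=5; A->plug->E->R->A->L->B->refl->F->L'->E->R'->F->plug->D
Char 7 ('A'): step: R->3, L=5; A->plug->E->R->D->L->G->refl->A->L'->H->R'->D->plug->F
Final: ciphertext=HHACFDF, RIGHT=3, LEFT=5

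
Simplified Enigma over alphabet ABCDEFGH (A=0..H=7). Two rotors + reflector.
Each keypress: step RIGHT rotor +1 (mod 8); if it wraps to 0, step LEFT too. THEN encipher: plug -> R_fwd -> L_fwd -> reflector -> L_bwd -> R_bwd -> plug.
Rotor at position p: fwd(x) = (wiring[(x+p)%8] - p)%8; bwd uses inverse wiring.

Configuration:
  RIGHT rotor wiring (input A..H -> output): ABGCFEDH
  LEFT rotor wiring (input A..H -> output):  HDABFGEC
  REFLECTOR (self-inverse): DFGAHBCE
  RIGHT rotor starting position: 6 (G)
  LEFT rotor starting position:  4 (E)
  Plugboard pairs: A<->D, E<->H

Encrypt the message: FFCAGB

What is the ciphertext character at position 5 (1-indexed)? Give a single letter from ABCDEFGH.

Char 1 ('F'): step: R->7, L=4; F->plug->F->R->G->L->E->refl->H->L'->F->R'->G->plug->G
Char 2 ('F'): step: R->0, L->5 (L advanced); F->plug->F->R->E->L->G->refl->C->L'->D->R'->G->plug->G
Char 3 ('C'): step: R->1, L=5; C->plug->C->R->B->L->H->refl->E->L'->G->R'->G->plug->G
Char 4 ('A'): step: R->2, L=5; A->plug->D->R->C->L->F->refl->B->L'->A->R'->B->plug->B
Char 5 ('G'): step: R->3, L=5; G->plug->G->R->G->L->E->refl->H->L'->B->R'->C->plug->C

C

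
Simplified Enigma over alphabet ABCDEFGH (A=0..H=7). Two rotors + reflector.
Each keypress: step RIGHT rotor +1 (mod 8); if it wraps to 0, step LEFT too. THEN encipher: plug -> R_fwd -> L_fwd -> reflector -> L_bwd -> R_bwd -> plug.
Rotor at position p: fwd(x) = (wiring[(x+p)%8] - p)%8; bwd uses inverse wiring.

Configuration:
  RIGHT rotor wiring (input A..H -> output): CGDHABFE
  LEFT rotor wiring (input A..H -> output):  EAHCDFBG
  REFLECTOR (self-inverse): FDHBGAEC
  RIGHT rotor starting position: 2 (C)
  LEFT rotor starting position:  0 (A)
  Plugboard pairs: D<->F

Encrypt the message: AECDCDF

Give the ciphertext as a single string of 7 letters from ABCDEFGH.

Answer: CABEEHB

Derivation:
Char 1 ('A'): step: R->3, L=0; A->plug->A->R->E->L->D->refl->B->L'->G->R'->C->plug->C
Char 2 ('E'): step: R->4, L=0; E->plug->E->R->G->L->B->refl->D->L'->E->R'->A->plug->A
Char 3 ('C'): step: R->5, L=0; C->plug->C->R->H->L->G->refl->E->L'->A->R'->B->plug->B
Char 4 ('D'): step: R->6, L=0; D->plug->F->R->B->L->A->refl->F->L'->F->R'->E->plug->E
Char 5 ('C'): step: R->7, L=0; C->plug->C->R->H->L->G->refl->E->L'->A->R'->E->plug->E
Char 6 ('D'): step: R->0, L->1 (L advanced); D->plug->F->R->B->L->G->refl->E->L'->E->R'->H->plug->H
Char 7 ('F'): step: R->1, L=1; F->plug->D->R->H->L->D->refl->B->L'->C->R'->B->plug->B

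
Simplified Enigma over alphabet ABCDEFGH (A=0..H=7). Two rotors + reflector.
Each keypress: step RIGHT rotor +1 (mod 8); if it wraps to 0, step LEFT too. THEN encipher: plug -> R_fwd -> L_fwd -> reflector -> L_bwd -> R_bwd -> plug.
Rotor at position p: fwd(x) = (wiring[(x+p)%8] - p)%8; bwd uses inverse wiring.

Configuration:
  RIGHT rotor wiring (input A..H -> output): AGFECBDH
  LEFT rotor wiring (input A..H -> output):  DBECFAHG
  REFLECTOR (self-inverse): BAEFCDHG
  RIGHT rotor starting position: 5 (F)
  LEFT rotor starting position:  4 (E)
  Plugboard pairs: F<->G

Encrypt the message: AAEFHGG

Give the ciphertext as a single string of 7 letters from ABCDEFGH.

Char 1 ('A'): step: R->6, L=4; A->plug->A->R->F->L->F->refl->D->L'->C->R'->C->plug->C
Char 2 ('A'): step: R->7, L=4; A->plug->A->R->A->L->B->refl->A->L'->G->R'->D->plug->D
Char 3 ('E'): step: R->0, L->5 (L advanced); E->plug->E->R->C->L->B->refl->A->L'->H->R'->H->plug->H
Char 4 ('F'): step: R->1, L=5; F->plug->G->R->G->L->F->refl->D->L'->A->R'->E->plug->E
Char 5 ('H'): step: R->2, L=5; H->plug->H->R->E->L->E->refl->C->L'->B->R'->E->plug->E
Char 6 ('G'): step: R->3, L=5; G->plug->F->R->F->L->H->refl->G->L'->D->R'->G->plug->F
Char 7 ('G'): step: R->4, L=5; G->plug->F->R->C->L->B->refl->A->L'->H->R'->C->plug->C

Answer: CDHEEFC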